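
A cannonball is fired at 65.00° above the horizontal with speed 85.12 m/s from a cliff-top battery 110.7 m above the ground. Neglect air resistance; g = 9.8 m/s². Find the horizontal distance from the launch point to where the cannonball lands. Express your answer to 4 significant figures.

Components: v_x = 85.12 cos 65.00° = 35.973 m/s, v_y = 85.12 sin 65.00° = 77.145 m/s.
Vertical: 0 = 110.7 + 77.145 t − ½(9.8) t² ⇒ 4.900 t² − 77.145 t − 110.7 = 0.
t = [77.145 + √(5951.4 + 2169.7)] / 9.800 = 17.068 s.
Horizontal: R = v_x · t = 35.973 × 17.068 = 614.0 m.

614.0 m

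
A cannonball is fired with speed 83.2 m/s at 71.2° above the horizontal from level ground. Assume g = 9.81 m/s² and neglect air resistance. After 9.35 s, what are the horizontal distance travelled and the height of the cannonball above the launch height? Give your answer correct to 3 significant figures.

v_x = 83.2 cos 71.2° = 26.81 m/s; v_y0 = 83.2 sin 71.2° = 78.76 m/s.
x = v_x t = 26.81 × 9.35 = 251 m.
y = v_y0 t − ½ g t² = 78.76×9.35 − 4.905×9.35² = 308 m.

x = 251 m, y = 308 m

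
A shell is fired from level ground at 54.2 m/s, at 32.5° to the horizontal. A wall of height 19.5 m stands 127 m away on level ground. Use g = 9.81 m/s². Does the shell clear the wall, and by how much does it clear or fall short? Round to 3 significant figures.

Yes — it clears the wall by 23.5 m.

v_x = 54.2 cos 32.5° = 45.71 m/s; v_y0 = 54.2 sin 32.5° = 29.12 m/s.
Time to reach the wall: t = 127 / 45.71 = 2.778 s.
Height at that point: y = 29.12×2.778 − 4.905×2.778² = 43.04 m.
That is 43.04 − 19.5 = 23.5 m above the top of the wall, so the shell clears it.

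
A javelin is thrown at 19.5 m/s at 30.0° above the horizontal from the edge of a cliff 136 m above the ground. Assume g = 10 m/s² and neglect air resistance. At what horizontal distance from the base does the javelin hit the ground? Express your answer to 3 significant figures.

Components: v_x = 19.5 cos 30.0° = 16.89 m/s, v_y = 19.5 sin 30.0° = 9.750 m/s.
Vertical: 0 = 136 + 9.750 t − ½(10) t² ⇒ 5.000 t² − 9.750 t − 136 = 0.
t = [9.750 + √(95.06 + 2720)] / 10.00 = 6.281 s.
Horizontal: R = v_x · t = 16.89 × 6.281 = 106 m.

106 m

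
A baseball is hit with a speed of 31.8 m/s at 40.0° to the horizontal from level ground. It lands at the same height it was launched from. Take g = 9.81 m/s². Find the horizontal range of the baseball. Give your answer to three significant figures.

Components: v_x = 31.8 cos 40.0° = 24.36 m/s, v_y = 31.8 sin 40.0° = 20.44 m/s.
Time of flight (same landing height): t = 2 v_y / g = 2 × 20.44 / 9.81 = 4.167 s.
Range: R = v_x · t = 24.36 × 4.167 = 102 m.

102 m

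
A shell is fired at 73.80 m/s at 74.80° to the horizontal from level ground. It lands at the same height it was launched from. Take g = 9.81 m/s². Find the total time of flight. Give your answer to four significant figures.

14.52 s

Vertical component: v_y = 73.80 sin 74.80° = 71.218 m/s.
For a projectile landing at launch height, time of flight is t = 2 v_y / g = 2 × 71.218 / 9.81 = 14.52 s.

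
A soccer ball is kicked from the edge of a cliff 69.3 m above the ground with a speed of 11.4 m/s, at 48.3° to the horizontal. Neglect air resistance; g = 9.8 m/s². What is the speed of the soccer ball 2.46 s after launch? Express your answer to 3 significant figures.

17.3 m/s

v_x = 11.4 cos 48.3° = 7.584 m/s (constant).
v_y(t) = 11.4 sin 48.3° − g t = 8.512 − 9.8 × 2.46 = -15.60 m/s.
Speed = √(v_x² + v_y²) = √(57.52 + 243.4) = 17.3 m/s.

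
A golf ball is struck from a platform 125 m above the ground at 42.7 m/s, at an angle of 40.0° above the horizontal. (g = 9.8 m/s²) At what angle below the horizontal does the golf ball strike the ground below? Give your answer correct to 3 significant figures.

v_x = 42.7 cos 40.0° = 32.71 m/s.
At impact |v_y| = √(v_y0² + 2 g h) = √(27.45² + 2×9.8×125) = 56.60 m/s.
Angle below horizontal = arctan(|v_y| / v_x) = arctan(56.60 / 32.71) = 60.0°.

60.0°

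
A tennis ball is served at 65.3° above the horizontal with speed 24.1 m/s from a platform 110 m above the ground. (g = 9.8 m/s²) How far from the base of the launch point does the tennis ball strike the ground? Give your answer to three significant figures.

75.3 m

Components: v_x = 24.1 cos 65.3° = 10.07 m/s, v_y = 24.1 sin 65.3° = 21.90 m/s.
Vertical: 0 = 110 + 21.90 t − ½(9.8) t² ⇒ 4.900 t² − 21.90 t − 110 = 0.
t = [21.90 + √(479.6 + 2156)] / 9.800 = 7.473 s.
Horizontal: R = v_x · t = 10.07 × 7.473 = 75.3 m.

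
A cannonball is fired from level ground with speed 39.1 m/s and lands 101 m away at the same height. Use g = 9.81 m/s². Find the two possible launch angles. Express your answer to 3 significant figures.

Level-ground range: R = v₀² sin(2θ)/g ⇒ sin 2θ = R g / v₀² = 101×9.81/39.1² = 0.6481.
2θ = arcsin(0.6481) = 40.40° or 180° − 40.40° = 139.60°.
So θ = 20.2° or θ = 69.8°.

20.2° and 69.8°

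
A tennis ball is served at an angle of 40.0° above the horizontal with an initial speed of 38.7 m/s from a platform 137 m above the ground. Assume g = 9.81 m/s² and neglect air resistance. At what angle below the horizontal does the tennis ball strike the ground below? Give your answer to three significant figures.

v_x = 38.7 cos 40.0° = 29.65 m/s.
At impact |v_y| = √(v_y0² + 2 g h) = √(24.88² + 2×9.81×137) = 57.51 m/s.
Angle below horizontal = arctan(|v_y| / v_x) = arctan(57.51 / 29.65) = 62.7°.

62.7°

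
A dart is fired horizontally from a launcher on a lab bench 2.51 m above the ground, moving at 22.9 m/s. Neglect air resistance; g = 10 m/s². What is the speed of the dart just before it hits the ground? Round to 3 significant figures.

24.0 m/s

Fall time: t = √(2 × 2.51 / 10) = 0.7085 s.
At impact: v_x = 22.9 m/s (unchanged), v_y = g t = 10 × 0.7085 = 7.085 m/s.
Speed = √(v_x² + v_y²) = √(524.4 + 50.20) = 24.0 m/s.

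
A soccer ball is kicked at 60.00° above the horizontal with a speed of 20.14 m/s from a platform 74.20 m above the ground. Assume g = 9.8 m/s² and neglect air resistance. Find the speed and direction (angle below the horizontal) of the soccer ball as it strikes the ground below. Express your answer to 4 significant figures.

v_x = 20.14 cos 60.00° = 10.070 m/s (constant).
|v_y| at impact = √((17.442)² + 2×9.8×74.20) = 41.935 m/s.
Speed = √(10.070² + 41.935²) = 43.13 m/s; angle = arctan(41.935/10.070) = 76.50° below horizontal.

43.13 m/s at 76.50° below the horizontal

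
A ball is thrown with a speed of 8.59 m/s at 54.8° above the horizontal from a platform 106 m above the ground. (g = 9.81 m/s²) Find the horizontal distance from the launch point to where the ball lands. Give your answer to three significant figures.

26.8 m

Components: v_x = 8.59 cos 54.8° = 4.952 m/s, v_y = 8.59 sin 54.8° = 7.019 m/s.
Vertical: 0 = 106 + 7.019 t − ½(9.81) t² ⇒ 4.905 t² − 7.019 t − 106 = 0.
t = [7.019 + √(49.27 + 2080)] / 9.810 = 5.419 s.
Horizontal: R = v_x · t = 4.952 × 5.419 = 26.8 m.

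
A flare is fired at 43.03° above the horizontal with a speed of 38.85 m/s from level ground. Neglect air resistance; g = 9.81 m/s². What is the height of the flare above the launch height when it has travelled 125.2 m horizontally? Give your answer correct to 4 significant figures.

v_x = 38.85 cos 43.03° = 28.399 m/s, v_y0 = 38.85 sin 43.03° = 26.511 m/s.
Time to reach x = 125.2 m: t = x / v_x = 125.2 / 28.399 = 4.4086 s.
y = v_y0 t − ½ g t² = 26.511×4.4086 − 4.905×4.4086² = 21.54 m.

21.54 m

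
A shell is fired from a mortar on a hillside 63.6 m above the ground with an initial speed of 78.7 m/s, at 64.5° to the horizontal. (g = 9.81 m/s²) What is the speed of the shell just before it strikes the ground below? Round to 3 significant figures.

v_x = 78.7 cos 64.5° = 33.88 m/s is unchanged throughout.
For the vertical component, v_y² = v_y0² + 2 g h = (71.03)² + 2×9.81×63.6 = 6293, so |v_y| = 79.33 m/s.
Impact speed = √(v_x² + v_y²) = √(1148 + 6293) = 86.3 m/s.

86.3 m/s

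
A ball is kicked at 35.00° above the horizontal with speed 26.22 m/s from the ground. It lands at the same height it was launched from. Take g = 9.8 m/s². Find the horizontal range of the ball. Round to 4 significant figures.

Components: v_x = 26.22 cos 35.00° = 21.478 m/s, v_y = 26.22 sin 35.00° = 15.039 m/s.
Time of flight (same landing height): t = 2 v_y / g = 2 × 15.039 / 9.8 = 3.0692 s.
Range: R = v_x · t = 21.478 × 3.0692 = 65.92 m.

65.92 m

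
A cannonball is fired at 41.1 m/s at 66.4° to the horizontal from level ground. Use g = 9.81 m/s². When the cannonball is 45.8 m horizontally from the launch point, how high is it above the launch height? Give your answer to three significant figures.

66.8 m

v_x = 41.1 cos 66.4° = 16.45 m/s, v_y0 = 41.1 sin 66.4° = 37.66 m/s.
Time to reach x = 45.8 m: t = x / v_x = 45.8 / 16.45 = 2.784 s.
y = v_y0 t − ½ g t² = 37.66×2.784 − 4.905×2.784² = 66.8 m.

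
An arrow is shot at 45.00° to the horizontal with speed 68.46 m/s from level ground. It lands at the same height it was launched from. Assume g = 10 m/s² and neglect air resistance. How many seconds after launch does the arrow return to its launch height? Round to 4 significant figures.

Vertical component: v_y = 68.46 sin 45.00° = 48.409 m/s.
For a projectile landing at launch height, time of flight is t = 2 v_y / g = 2 × 48.409 / 10 = 9.682 s.

9.682 s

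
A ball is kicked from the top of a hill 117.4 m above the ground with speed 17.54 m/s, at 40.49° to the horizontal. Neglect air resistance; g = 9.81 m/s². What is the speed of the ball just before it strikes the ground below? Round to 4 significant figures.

51.10 m/s

v_x = 17.54 cos 40.49° = 13.340 m/s is unchanged throughout.
For the vertical component, v_y² = v_y0² + 2 g h = (11.389)² + 2×9.81×117.4 = 2433.1, so |v_y| = 49.326 m/s.
Impact speed = √(v_x² + v_y²) = √(177.96 + 2433.1) = 51.10 m/s.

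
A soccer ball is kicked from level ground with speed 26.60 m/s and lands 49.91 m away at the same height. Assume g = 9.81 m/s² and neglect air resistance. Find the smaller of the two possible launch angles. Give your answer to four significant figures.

Level-ground range: R = v₀² sin(2θ)/g ⇒ sin 2θ = R g / v₀² = 49.91×9.81/26.60² = 0.6920.
2θ = arcsin(0.6920) = 43.789° or 180° − 43.789° = 136.211°.
So θ = 21.89° or θ = 68.11°.

21.89°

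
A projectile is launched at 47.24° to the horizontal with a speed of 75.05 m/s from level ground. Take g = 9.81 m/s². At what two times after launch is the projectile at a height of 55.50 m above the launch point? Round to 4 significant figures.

1.119 s and 10.12 s

v_y0 = 75.05 sin 47.24° = 55.102 m/s.
Set y = v_y0 t − ½ g t² = 55.50: 4.905 t² − 55.102 t + 55.50 = 0.
t = [55.102 ± √(3036.2 − 1088.9)] / 9.81 = (55.102 ± 44.128) / 9.81, giving t = 1.119 s or t = 10.12 s.
So the projectile is at 55.50 m at t = 1.119 s (rising) and t = 10.12 s (falling).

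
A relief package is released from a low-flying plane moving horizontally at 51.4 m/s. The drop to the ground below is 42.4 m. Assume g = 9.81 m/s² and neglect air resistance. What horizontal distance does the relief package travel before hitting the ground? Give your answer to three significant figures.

Initial vertical velocity is zero, so the fall time comes from h = ½ g t²: t = √(2 × 42.4 / 9.81) = 2.940 s.
Horizontal motion is uniform at 51.4 m/s, so x = 51.4 × 2.940 = 151 m.

151 m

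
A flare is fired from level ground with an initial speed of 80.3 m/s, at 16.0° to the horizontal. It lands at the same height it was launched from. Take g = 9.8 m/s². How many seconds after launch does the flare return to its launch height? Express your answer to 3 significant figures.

4.52 s

Vertical component: v_y = 80.3 sin 16.0° = 22.13 m/s.
For a projectile landing at launch height, time of flight is t = 2 v_y / g = 2 × 22.13 / 9.8 = 4.52 s.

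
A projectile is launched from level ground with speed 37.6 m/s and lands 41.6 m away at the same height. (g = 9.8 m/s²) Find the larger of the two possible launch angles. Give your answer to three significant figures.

Level-ground range: R = v₀² sin(2θ)/g ⇒ sin 2θ = R g / v₀² = 41.6×9.8/37.6² = 0.2884.
2θ = arcsin(0.2884) = 16.76° or 180° − 16.76° = 163.24°.
So θ = 8.38° or θ = 81.6°.

81.6°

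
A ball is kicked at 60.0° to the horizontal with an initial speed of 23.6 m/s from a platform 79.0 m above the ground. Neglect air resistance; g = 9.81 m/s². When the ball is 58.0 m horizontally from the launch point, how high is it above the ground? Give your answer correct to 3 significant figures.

v_x = 23.6 cos 60.0° = 11.80 m/s, v_y0 = 23.6 sin 60.0° = 20.44 m/s.
Time to reach x = 58.0 m: t = x / v_x = 58.0 / 11.80 = 4.915 s.
y = 79.0 + v_y0 t − ½ g t² = 79.0 + 20.44×4.915 − 4.905×4.915² = 61.0 m.

61.0 m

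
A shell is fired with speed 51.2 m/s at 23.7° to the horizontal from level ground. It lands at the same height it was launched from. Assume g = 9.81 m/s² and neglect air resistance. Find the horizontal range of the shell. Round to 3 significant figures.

For level ground, R = v₀² sin(2θ) / g.
sin(2 × 23.7°) = sin 47.40° = 0.7361.
R = (51.2)² × 0.7361 / 9.81 = 197 m.

197 m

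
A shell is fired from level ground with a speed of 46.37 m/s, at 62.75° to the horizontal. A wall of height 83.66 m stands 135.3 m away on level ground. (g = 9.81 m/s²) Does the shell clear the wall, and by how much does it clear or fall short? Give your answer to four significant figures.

No — it falls 20.15 m short of clearing the wall.

v_x = 46.37 cos 62.75° = 21.232 m/s; v_y0 = 46.37 sin 62.75° = 41.224 m/s.
Time to reach the wall: t = 135.3 / 21.232 = 6.3725 s.
Height at that point: y = 41.224×6.3725 − 4.905×6.3725² = 63.514 m.
That is 83.66 − 63.514 = 20.15 m below the top of the wall, so the shell does not clear it.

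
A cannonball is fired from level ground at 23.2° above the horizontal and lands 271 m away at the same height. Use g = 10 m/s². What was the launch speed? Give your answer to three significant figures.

61.2 m/s

On level ground, R = v₀² sin(2θ) / g, so v₀ = √(R g / sin 2θ).
sin(2 × 23.2°) = 0.7242.
v₀ = √(271 × 10 / 0.7242) = √3742 = 61.2 m/s.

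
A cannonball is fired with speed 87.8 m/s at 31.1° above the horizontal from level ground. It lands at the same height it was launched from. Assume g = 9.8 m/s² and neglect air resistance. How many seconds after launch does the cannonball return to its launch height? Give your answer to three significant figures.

Vertical component: v_y = 87.8 sin 31.1° = 45.35 m/s.
For a projectile landing at launch height, time of flight is t = 2 v_y / g = 2 × 45.35 / 9.8 = 9.26 s.

9.26 s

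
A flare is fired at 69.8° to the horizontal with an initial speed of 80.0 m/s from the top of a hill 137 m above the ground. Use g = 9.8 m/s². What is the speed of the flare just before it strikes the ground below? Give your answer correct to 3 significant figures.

95.3 m/s

v_x = 80.0 cos 69.8° = 27.62 m/s is unchanged throughout.
For the vertical component, v_y² = v_y0² + 2 g h = (75.08)² + 2×9.8×137 = 8322, so |v_y| = 91.22 m/s.
Impact speed = √(v_x² + v_y²) = √(762.9 + 8322) = 95.3 m/s.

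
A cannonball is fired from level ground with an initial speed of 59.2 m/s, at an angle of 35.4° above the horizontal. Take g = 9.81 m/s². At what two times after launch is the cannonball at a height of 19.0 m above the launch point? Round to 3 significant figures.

v_y0 = 59.2 sin 35.4° = 34.29 m/s.
Set y = v_y0 t − ½ g t² = 19.0: 4.905 t² − 34.29 t + 19.0 = 0.
t = [34.29 ± √(1176 − 372.8)] / 9.81 = (34.29 ± 28.34) / 9.81, giving t = 0.607 s or t = 6.38 s.
So the cannonball is at 19.0 m at t = 0.607 s (rising) and t = 6.38 s (falling).

0.607 s and 6.38 s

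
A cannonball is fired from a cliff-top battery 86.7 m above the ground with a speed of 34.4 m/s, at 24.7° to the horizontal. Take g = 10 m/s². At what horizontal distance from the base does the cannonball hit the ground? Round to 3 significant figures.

183 m

Components: v_x = 34.4 cos 24.7° = 31.25 m/s, v_y = 34.4 sin 24.7° = 14.37 m/s.
Vertical: 0 = 86.7 + 14.37 t − ½(10) t² ⇒ 5.000 t² − 14.37 t − 86.7 = 0.
t = [14.37 + √(206.5 + 1734)] / 10.00 = 5.842 s.
Horizontal: R = v_x · t = 31.25 × 5.842 = 183 m.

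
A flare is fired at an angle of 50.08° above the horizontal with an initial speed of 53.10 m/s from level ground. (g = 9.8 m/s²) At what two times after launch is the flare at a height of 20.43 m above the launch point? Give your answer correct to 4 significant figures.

v_y0 = 53.10 sin 50.08° = 40.725 m/s.
Set y = v_y0 t − ½ g t² = 20.43: 4.900 t² − 40.725 t + 20.43 = 0.
t = [40.725 ± √(1658.5 − 400.43)] / 9.8 = (40.725 ± 35.469) / 9.8, giving t = 0.5363 s or t = 7.775 s.
So the flare is at 20.43 m at t = 0.5363 s (rising) and t = 7.775 s (falling).

0.5363 s and 7.775 s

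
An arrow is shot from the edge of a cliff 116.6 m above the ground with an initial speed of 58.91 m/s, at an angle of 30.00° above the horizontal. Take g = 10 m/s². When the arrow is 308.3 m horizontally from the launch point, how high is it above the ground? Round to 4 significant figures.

v_x = 58.91 cos 30.00° = 51.018 m/s, v_y0 = 58.91 sin 30.00° = 29.455 m/s.
Time to reach x = 308.3 m: t = x / v_x = 308.3 / 51.018 = 6.0430 s.
y = 116.6 + v_y0 t − ½ g t² = 116.6 + 29.455×6.0430 − 5.000×6.0430² = 112.0 m.

112.0 m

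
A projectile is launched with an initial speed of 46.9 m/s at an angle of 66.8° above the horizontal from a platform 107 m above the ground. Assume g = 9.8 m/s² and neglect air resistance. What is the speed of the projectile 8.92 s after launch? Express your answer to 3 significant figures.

48.0 m/s

v_x = 46.9 cos 66.8° = 18.48 m/s (constant).
v_y(t) = 46.9 sin 66.8° − g t = 43.11 − 9.8 × 8.92 = -44.31 m/s.
Speed = √(v_x² + v_y²) = √(341.5 + 1963) = 48.0 m/s.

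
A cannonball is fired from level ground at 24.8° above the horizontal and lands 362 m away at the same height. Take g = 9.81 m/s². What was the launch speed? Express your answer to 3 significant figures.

On level ground, R = v₀² sin(2θ) / g, so v₀ = √(R g / sin 2θ).
sin(2 × 24.8°) = 0.7615.
v₀ = √(362 × 9.81 / 0.7615) = √4663 = 68.3 m/s.

68.3 m/s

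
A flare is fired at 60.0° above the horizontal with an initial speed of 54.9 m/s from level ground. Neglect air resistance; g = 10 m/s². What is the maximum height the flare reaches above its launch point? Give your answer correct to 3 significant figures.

113 m

Vertical component of launch velocity: v_y = 54.9 sin 60.0° = 47.54 m/s.
At the highest point the vertical velocity is zero, so v_y² = 2 g h_max.
h_max = (47.54)² / (2 × 10) = 2260 / 20.00 = 113 m.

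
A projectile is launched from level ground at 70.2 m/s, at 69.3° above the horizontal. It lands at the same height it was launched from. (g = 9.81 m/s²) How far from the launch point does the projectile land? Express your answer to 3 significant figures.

332 m

For level ground, R = v₀² sin(2θ) / g.
sin(2 × 69.3°) = sin 138.6° = 0.6613.
R = (70.2)² × 0.6613 / 9.81 = 332 m.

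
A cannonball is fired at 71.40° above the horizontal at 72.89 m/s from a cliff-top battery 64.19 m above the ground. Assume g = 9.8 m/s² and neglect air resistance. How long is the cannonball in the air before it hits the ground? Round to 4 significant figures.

Vertical component: v_y = 72.89 sin 71.40° = 69.083 m/s.
Taking up as positive with launch at y = 64.19 m, landing at y = 0: 0 = 64.19 + 69.083 t − ½(9.8) t².
Solving 4.900 t² − 69.083 t − 64.19 = 0 gives t = [69.083 + √(69.083² + 4·4.900·64.19)] / 9.800 = 14.97 s.

14.97 s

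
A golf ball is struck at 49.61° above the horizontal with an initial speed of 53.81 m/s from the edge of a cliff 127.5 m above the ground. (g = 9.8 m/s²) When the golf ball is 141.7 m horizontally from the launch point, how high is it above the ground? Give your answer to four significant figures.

213.1 m

v_x = 53.81 cos 49.61° = 34.868 m/s, v_y0 = 53.81 sin 49.61° = 40.984 m/s.
Time to reach x = 141.7 m: t = x / v_x = 141.7 / 34.868 = 4.0639 s.
y = 127.5 + v_y0 t − ½ g t² = 127.5 + 40.984×4.0639 − 4.900×4.0639² = 213.1 m.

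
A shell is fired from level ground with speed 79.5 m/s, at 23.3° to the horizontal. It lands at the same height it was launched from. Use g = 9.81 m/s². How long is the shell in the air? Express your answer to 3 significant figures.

6.41 s

Vertical component: v_y = 79.5 sin 23.3° = 31.45 m/s.
For a projectile landing at launch height, time of flight is t = 2 v_y / g = 2 × 31.45 / 9.81 = 6.41 s.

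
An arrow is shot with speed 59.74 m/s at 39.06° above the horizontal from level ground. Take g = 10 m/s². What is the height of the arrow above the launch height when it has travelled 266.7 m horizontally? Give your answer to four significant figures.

v_x = 59.74 cos 39.06° = 46.387 m/s, v_y0 = 59.74 sin 39.06° = 37.644 m/s.
Time to reach x = 266.7 m: t = x / v_x = 266.7 / 46.387 = 5.7495 s.
y = v_y0 t − ½ g t² = 37.644×5.7495 − 5.000×5.7495² = 51.15 m.

51.15 m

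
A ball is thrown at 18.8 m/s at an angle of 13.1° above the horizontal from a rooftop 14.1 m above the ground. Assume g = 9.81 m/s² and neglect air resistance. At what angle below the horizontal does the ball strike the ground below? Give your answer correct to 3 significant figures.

v_x = 18.8 cos 13.1° = 18.31 m/s.
At impact |v_y| = √(v_y0² + 2 g h) = √(4.261² + 2×9.81×14.1) = 17.17 m/s.
Angle below horizontal = arctan(|v_y| / v_x) = arctan(17.17 / 18.31) = 43.2°.

43.2°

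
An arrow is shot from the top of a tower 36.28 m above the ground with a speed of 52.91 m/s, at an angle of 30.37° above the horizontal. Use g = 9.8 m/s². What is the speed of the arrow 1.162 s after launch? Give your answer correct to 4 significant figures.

v_x = 52.91 cos 30.37° = 45.650 m/s (constant).
v_y(t) = 52.91 sin 30.37° − g t = 26.750 − 9.8 × 1.162 = 15.362 m/s.
Speed = √(v_x² + v_y²) = √(2083.9 + 235.99) = 48.17 m/s.

48.17 m/s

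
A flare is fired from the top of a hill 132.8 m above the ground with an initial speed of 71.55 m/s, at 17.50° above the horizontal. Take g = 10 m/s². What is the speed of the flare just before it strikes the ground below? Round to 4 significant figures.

88.18 m/s

v_x = 71.55 cos 17.50° = 68.238 m/s is unchanged throughout.
For the vertical component, v_y² = v_y0² + 2 g h = (21.515)² + 2×10×132.8 = 3118.9, so |v_y| = 55.847 m/s.
Impact speed = √(v_x² + v_y²) = √(4656.4 + 3118.9) = 88.18 m/s.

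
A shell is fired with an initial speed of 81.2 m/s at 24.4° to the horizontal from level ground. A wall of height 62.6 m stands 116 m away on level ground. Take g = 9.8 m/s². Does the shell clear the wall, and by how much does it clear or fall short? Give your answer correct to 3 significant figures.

No — it falls 22.0 m short of clearing the wall.

v_x = 81.2 cos 24.4° = 73.95 m/s; v_y0 = 81.2 sin 24.4° = 33.54 m/s.
Time to reach the wall: t = 116 / 73.95 = 1.569 s.
Height at that point: y = 33.54×1.569 − 4.900×1.569² = 40.56 m.
That is 62.6 − 40.56 = 22.0 m below the top of the wall, so the shell does not clear it.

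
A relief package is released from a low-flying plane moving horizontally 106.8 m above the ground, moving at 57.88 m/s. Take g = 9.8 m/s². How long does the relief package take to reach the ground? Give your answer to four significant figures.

The horizontal speed doesn't affect the fall. With v_y0 = 0, h = ½ g t².
t = √(2 × 106.8 / 9.8) = √21.796 = 4.669 s.

4.669 s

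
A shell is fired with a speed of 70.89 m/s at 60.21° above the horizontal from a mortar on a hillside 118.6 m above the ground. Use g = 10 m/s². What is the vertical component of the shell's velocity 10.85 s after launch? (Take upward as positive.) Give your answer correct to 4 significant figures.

-46.98 m/s

Initial vertical component: v_y0 = 70.89 sin 60.21° = 61.522 m/s.
v_y(t) = v_y0 − g t = 61.522 − 10 × 10.85 = -46.98 m/s.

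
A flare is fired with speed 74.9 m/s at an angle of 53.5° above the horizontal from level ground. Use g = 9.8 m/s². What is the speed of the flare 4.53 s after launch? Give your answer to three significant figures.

v_x = 74.9 cos 53.5° = 44.55 m/s (constant).
v_y(t) = 74.9 sin 53.5° − g t = 60.21 − 9.8 × 4.53 = 15.82 m/s.
Speed = √(v_x² + v_y²) = √(1985 + 250.3) = 47.3 m/s.

47.3 m/s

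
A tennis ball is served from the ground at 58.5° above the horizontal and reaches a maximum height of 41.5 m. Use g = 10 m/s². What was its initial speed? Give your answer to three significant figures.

At maximum height v_y = 0, so (v₀ sin θ)² = 2 g H.
v₀ sin 58.5° = √(2 × 10 × 41.5) = 28.81 m/s.
v₀ = 28.81 / sin 58.5° = 28.81 / 0.8526 = 33.8 m/s.

33.8 m/s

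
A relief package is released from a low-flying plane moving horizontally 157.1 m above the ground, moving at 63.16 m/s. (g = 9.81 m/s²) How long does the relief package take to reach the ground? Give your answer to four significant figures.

5.659 s

The horizontal speed doesn't affect the fall. With v_y0 = 0, h = ½ g t².
t = √(2 × 157.1 / 9.81) = √32.029 = 5.659 s.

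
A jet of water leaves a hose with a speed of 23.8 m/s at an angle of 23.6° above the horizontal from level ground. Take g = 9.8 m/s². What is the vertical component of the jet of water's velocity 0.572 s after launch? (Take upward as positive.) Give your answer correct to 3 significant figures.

Initial vertical component: v_y0 = 23.8 sin 23.6° = 9.528 m/s.
v_y(t) = v_y0 − g t = 9.528 − 9.8 × 0.572 = 3.92 m/s.

3.92 m/s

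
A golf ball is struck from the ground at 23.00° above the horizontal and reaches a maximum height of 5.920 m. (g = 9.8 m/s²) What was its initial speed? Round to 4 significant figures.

At maximum height v_y = 0, so (v₀ sin θ)² = 2 g H.
v₀ sin 23.00° = √(2 × 9.8 × 5.920) = 10.772 m/s.
v₀ = 10.772 / sin 23.00° = 10.772 / 0.3907 = 27.57 m/s.

27.57 m/s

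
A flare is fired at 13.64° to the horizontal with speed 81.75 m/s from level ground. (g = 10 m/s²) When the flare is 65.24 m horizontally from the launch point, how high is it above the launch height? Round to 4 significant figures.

12.46 m

v_x = 81.75 cos 13.64° = 79.444 m/s, v_y0 = 81.75 sin 13.64° = 19.278 m/s.
Time to reach x = 65.24 m: t = x / v_x = 65.24 / 79.444 = 0.82121 s.
y = v_y0 t − ½ g t² = 19.278×0.82121 − 5.000×0.82121² = 12.46 m.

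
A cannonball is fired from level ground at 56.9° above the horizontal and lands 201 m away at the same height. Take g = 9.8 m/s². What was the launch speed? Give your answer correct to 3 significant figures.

46.4 m/s

On level ground, R = v₀² sin(2θ) / g, so v₀ = √(R g / sin 2θ).
sin(2 × 56.9°) = 0.9150.
v₀ = √(201 × 9.8 / 0.9150) = √2153 = 46.4 m/s.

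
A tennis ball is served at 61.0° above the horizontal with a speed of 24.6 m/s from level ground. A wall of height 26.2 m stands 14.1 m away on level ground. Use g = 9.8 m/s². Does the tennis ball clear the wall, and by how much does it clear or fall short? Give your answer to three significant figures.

v_x = 24.6 cos 61.0° = 11.93 m/s; v_y0 = 24.6 sin 61.0° = 21.52 m/s.
Time to reach the wall: t = 14.1 / 11.93 = 1.182 s.
Height at that point: y = 21.52×1.182 − 4.900×1.182² = 18.59 m.
That is 26.2 − 18.59 = 7.61 m below the top of the wall, so the tennis ball does not clear it.

No — it falls 7.61 m short of clearing the wall.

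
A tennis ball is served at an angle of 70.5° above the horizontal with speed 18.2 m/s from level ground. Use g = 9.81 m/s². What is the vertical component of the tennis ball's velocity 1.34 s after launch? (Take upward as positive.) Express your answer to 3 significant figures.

Initial vertical component: v_y0 = 18.2 sin 70.5° = 17.16 m/s.
v_y(t) = v_y0 − g t = 17.16 − 9.81 × 1.34 = 4.01 m/s.

4.01 m/s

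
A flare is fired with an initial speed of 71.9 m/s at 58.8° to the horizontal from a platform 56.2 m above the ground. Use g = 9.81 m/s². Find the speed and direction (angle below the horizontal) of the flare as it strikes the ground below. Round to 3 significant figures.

79.2 m/s at 61.9° below the horizontal

v_x = 71.9 cos 58.8° = 37.25 m/s (constant).
|v_y| at impact = √((61.50)² + 2×9.81×56.2) = 69.89 m/s.
Speed = √(37.25² + 69.89²) = 79.2 m/s; angle = arctan(69.89/37.25) = 61.9° below horizontal.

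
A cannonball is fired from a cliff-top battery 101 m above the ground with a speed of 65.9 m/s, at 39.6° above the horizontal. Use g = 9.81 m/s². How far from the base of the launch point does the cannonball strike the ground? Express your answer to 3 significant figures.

Components: v_x = 65.9 cos 39.6° = 50.78 m/s, v_y = 65.9 sin 39.6° = 42.01 m/s.
Vertical: 0 = 101 + 42.01 t − ½(9.81) t² ⇒ 4.905 t² − 42.01 t − 101 = 0.
t = [42.01 + √(1765 + 1982)] / 9.810 = 10.52 s.
Horizontal: R = v_x · t = 50.78 × 10.52 = 534 m.

534 m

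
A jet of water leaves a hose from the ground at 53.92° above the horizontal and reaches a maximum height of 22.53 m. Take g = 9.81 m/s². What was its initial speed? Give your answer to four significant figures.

26.01 m/s

At maximum height v_y = 0, so (v₀ sin θ)² = 2 g H.
v₀ sin 53.92° = √(2 × 9.81 × 22.53) = 21.025 m/s.
v₀ = 21.025 / sin 53.92° = 21.025 / 0.8082 = 26.01 m/s.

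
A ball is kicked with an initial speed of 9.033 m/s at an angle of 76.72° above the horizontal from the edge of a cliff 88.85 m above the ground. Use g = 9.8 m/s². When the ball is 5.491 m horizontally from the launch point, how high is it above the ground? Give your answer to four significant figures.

v_x = 9.033 cos 76.72° = 2.0750 m/s, v_y0 = 9.033 sin 76.72° = 8.7914 m/s.
Time to reach x = 5.491 m: t = x / v_x = 5.491 / 2.0750 = 2.6463 s.
y = 88.85 + v_y0 t − ½ g t² = 88.85 + 8.7914×2.6463 − 4.900×2.6463² = 77.80 m.

77.80 m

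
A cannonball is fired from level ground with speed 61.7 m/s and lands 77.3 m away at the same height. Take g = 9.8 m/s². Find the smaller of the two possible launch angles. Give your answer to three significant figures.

Level-ground range: R = v₀² sin(2θ)/g ⇒ sin 2θ = R g / v₀² = 77.3×9.8/61.7² = 0.1990.
2θ = arcsin(0.1990) = 11.48° or 180° − 11.48° = 168.52°.
So θ = 5.74° or θ = 84.3°.

5.74°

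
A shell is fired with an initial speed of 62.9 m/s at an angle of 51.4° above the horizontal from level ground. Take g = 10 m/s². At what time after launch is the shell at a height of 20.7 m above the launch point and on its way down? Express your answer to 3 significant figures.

v_y0 = 62.9 sin 51.4° = 49.16 m/s.
Set y = v_y0 t − ½ g t² = 20.7: 5.000 t² − 49.16 t + 20.7 = 0.
t = [49.16 ± √(2417 − 414.0)] / 10 = (49.16 ± 44.75) / 10, giving t = 0.441 s or t = 9.39 s.
On the way down corresponds to the larger root: t = 9.39 s.

9.39 s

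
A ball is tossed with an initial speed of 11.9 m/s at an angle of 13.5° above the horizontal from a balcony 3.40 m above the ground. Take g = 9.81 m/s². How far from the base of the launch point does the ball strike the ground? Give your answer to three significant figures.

13.5 m

Components: v_x = 11.9 cos 13.5° = 11.57 m/s, v_y = 11.9 sin 13.5° = 2.778 m/s.
Vertical: 0 = 3.40 + 2.778 t − ½(9.81) t² ⇒ 4.905 t² − 2.778 t − 3.40 = 0.
t = [2.778 + √(7.717 + 66.71)] / 9.810 = 1.163 s.
Horizontal: R = v_x · t = 11.57 × 1.163 = 13.5 m.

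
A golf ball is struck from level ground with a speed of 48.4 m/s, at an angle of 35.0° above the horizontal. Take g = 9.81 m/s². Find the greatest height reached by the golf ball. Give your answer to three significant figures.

39.3 m

Vertical component of launch velocity: v_y = 48.4 sin 35.0° = 27.76 m/s.
At the highest point the vertical velocity is zero, so v_y² = 2 g h_max.
h_max = (27.76)² / (2 × 9.81) = 770.6 / 19.62 = 39.3 m.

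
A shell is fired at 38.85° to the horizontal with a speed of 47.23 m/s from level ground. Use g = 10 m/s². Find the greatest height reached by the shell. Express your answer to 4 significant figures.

43.89 m

Vertical component of launch velocity: v_y = 47.23 sin 38.85° = 29.627 m/s.
At the highest point the vertical velocity is zero, so v_y² = 2 g h_max.
h_max = (29.627)² / (2 × 10) = 877.76 / 20.00 = 43.89 m.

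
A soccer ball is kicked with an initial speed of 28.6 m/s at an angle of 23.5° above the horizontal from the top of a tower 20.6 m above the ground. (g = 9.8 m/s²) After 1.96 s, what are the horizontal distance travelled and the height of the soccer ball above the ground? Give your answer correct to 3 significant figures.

v_x = 28.6 cos 23.5° = 26.23 m/s; v_y0 = 28.6 sin 23.5° = 11.40 m/s.
x = v_x t = 26.23 × 1.96 = 51.4 m.
y = 20.6 + v_y0 t − ½ g t² = 24.1 m.

x = 51.4 m, y = 24.1 m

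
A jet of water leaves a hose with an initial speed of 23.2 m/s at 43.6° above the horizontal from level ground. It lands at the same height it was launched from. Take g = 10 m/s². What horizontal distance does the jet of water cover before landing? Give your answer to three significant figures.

For level ground, R = v₀² sin(2θ) / g.
sin(2 × 43.6°) = sin 87.20° = 0.9988.
R = (23.2)² × 0.9988 / 10 = 53.8 m.

53.8 m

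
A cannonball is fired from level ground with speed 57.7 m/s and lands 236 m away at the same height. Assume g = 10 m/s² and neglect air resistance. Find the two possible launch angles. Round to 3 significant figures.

22.6° and 67.4°

Level-ground range: R = v₀² sin(2θ)/g ⇒ sin 2θ = R g / v₀² = 236×10/57.7² = 0.7089.
2θ = arcsin(0.7089) = 45.15° or 180° − 45.15° = 134.85°.
So θ = 22.6° or θ = 67.4°.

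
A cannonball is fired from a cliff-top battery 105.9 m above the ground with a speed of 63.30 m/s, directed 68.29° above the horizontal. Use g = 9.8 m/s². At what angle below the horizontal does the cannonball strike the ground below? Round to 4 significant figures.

v_x = 63.30 cos 68.29° = 23.415 m/s.
At impact |v_y| = √(v_y0² + 2 g h) = √(58.810² + 2×9.8×105.9) = 74.393 m/s.
Angle below horizontal = arctan(|v_y| / v_x) = arctan(74.393 / 23.415) = 72.53°.

72.53°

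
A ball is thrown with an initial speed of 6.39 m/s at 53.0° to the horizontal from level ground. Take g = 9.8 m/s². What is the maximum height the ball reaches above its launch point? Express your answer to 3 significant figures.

1.33 m

Vertical component of launch velocity: v_y = 6.39 sin 53.0° = 5.103 m/s.
At the highest point the vertical velocity is zero, so v_y² = 2 g h_max.
h_max = (5.103)² / (2 × 9.8) = 26.04 / 19.60 = 1.33 m.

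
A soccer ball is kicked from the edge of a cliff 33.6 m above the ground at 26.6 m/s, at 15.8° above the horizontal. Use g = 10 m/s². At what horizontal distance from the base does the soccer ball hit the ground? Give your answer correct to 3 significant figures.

Components: v_x = 26.6 cos 15.8° = 25.59 m/s, v_y = 26.6 sin 15.8° = 7.243 m/s.
Vertical: 0 = 33.6 + 7.243 t − ½(10) t² ⇒ 5.000 t² − 7.243 t − 33.6 = 0.
t = [7.243 + √(52.46 + 672.0)] / 10.00 = 3.416 s.
Horizontal: R = v_x · t = 25.59 × 3.416 = 87.4 m.

87.4 m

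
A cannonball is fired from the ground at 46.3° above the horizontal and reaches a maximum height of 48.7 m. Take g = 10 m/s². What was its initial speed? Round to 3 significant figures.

43.2 m/s

At maximum height v_y = 0, so (v₀ sin θ)² = 2 g H.
v₀ sin 46.3° = √(2 × 10 × 48.7) = 31.21 m/s.
v₀ = 31.21 / sin 46.3° = 31.21 / 0.7230 = 43.2 m/s.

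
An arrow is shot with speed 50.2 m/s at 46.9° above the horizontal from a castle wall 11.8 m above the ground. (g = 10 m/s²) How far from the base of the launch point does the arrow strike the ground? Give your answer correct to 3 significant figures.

262 m

Components: v_x = 50.2 cos 46.9° = 34.30 m/s, v_y = 50.2 sin 46.9° = 36.65 m/s.
Vertical: 0 = 11.8 + 36.65 t − ½(10) t² ⇒ 5.000 t² − 36.65 t − 11.8 = 0.
t = [36.65 + √(1343 + 236.0)] / 10.00 = 7.639 s.
Horizontal: R = v_x · t = 34.30 × 7.639 = 262 m.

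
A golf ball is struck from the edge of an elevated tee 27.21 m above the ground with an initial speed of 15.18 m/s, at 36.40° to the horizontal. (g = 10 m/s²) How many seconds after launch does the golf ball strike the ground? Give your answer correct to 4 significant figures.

3.402 s

Vertical component: v_y = 15.18 sin 36.40° = 9.0081 m/s.
Taking up as positive with launch at y = 27.21 m, landing at y = 0: 0 = 27.21 + 9.0081 t − ½(10) t².
Solving 5.000 t² − 9.0081 t − 27.21 = 0 gives t = [9.0081 + √(9.0081² + 4·5.000·27.21)] / 10.00 = 3.402 s.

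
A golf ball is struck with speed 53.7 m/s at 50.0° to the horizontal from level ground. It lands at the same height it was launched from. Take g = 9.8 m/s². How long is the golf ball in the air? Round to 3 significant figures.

Vertical component: v_y = 53.7 sin 50.0° = 41.14 m/s.
For a projectile landing at launch height, time of flight is t = 2 v_y / g = 2 × 41.14 / 9.8 = 8.40 s.

8.40 s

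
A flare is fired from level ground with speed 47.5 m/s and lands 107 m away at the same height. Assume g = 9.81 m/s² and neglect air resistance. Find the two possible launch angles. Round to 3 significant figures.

Level-ground range: R = v₀² sin(2θ)/g ⇒ sin 2θ = R g / v₀² = 107×9.81/47.5² = 0.4652.
2θ = arcsin(0.4652) = 27.72° or 180° − 27.72° = 152.28°.
So θ = 13.9° or θ = 76.1°.

13.9° and 76.1°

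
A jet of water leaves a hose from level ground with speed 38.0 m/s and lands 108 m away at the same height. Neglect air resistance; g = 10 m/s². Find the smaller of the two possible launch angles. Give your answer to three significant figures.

Level-ground range: R = v₀² sin(2θ)/g ⇒ sin 2θ = R g / v₀² = 108×10/38.0² = 0.7479.
2θ = arcsin(0.7479) = 48.41° or 180° − 48.41° = 131.59°.
So θ = 24.2° or θ = 65.8°.

24.2°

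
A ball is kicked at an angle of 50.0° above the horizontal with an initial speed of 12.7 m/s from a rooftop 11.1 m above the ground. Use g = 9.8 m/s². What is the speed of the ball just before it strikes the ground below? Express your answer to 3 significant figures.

v_x = 12.7 cos 50.0° = 8.163 m/s is unchanged throughout.
For the vertical component, v_y² = v_y0² + 2 g h = (9.729)² + 2×9.8×11.1 = 312.2, so |v_y| = 17.67 m/s.
Impact speed = √(v_x² + v_y²) = √(66.63 + 312.2) = 19.5 m/s.

19.5 m/s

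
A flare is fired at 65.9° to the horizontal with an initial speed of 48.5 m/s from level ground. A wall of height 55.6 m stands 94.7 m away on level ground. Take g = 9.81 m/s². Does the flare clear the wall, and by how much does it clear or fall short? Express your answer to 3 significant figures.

v_x = 48.5 cos 65.9° = 19.80 m/s; v_y0 = 48.5 sin 65.9° = 44.27 m/s.
Time to reach the wall: t = 94.7 / 19.80 = 4.783 s.
Height at that point: y = 44.27×4.783 − 4.905×4.783² = 99.53 m.
That is 99.53 − 55.6 = 43.9 m above the top of the wall, so the flare clears it.

Yes — it clears the wall by 43.9 m.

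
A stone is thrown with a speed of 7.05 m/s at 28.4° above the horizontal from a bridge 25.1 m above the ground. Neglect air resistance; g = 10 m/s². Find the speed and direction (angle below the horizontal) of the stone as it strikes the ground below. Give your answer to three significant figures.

v_x = 7.05 cos 28.4° = 6.202 m/s (constant).
|v_y| at impact = √((3.353)² + 2×10×25.1) = 22.65 m/s.
Speed = √(6.202² + 22.65²) = 23.5 m/s; angle = arctan(22.65/6.202) = 74.7° below horizontal.

23.5 m/s at 74.7° below the horizontal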